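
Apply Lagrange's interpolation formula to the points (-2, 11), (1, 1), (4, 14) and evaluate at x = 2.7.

Lagrange interpolation formula:
P(x) = Σ yᵢ × Lᵢ(x)
where Lᵢ(x) = Π_{j≠i} (x - xⱼ)/(xᵢ - xⱼ)

L_0(2.7) = (2.7 - 1)/(-2 - 1) × (2.7 - 4)/(-2 - 4) = -0.122778
L_1(2.7) = (2.7 - (-2))/(1 - (-2)) × (2.7 - 4)/(1 - 4) = 0.678889
L_2(2.7) = (2.7 - (-2))/(4 - (-2)) × (2.7 - 1)/(4 - 1) = 0.443889

P(2.7) = 11×L_0(2.7) + 1×L_1(2.7) + 14×L_2(2.7)
P(2.7) = 5.542778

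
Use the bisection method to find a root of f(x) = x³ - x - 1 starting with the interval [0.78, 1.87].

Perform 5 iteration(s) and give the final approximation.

f(x) = x³ - x - 1
Initial interval: [0.78, 1.87]

Iteration 1:
  c_1 = (0.780000 + 1.870000)/2 = 1.325000
  f(c_1) = f(1.325000) = 0.001203
  f(a) × f(c) < 0, new interval: [0.780000, 1.325000]
Iteration 2:
  c_2 = (0.780000 + 1.325000)/2 = 1.052500
  f(c_2) = f(1.052500) = -0.886587
  f(a) × f(c) ≥ 0, new interval: [1.052500, 1.325000]
Iteration 3:
  c_3 = (1.052500 + 1.325000)/2 = 1.188750
  f(c_3) = f(1.188750) = -0.508896
  f(a) × f(c) ≥ 0, new interval: [1.188750, 1.325000]
Iteration 4:
  c_4 = (1.188750 + 1.325000)/2 = 1.256875
  f(c_4) = f(1.256875) = -0.271346
  f(a) × f(c) ≥ 0, new interval: [1.256875, 1.325000]
Iteration 5:
  c_5 = (1.256875 + 1.325000)/2 = 1.290938
  f(c_5) = f(1.290938) = -0.139565
  f(a) × f(c) ≥ 0, new interval: [1.290938, 1.325000]

After 5 iteration(s), the approximation is c_5 = 1.290938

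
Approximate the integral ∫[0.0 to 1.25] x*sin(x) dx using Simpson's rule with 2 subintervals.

f(x) = x*sin(x)
a = 0.0, b = 1.25, n = 2
h = (b - a)/n = 0.625000

Simpson's rule: (h/3)[f(x₀) + 4f(x₁) + 2f(x₂) + ... + f(xₙ)]

x_0 = 0.0000, f(x_0) = 0.000000, coefficient = 1
x_1 = 0.6250, f(x_1) = 0.365686, coefficient = 4
x_2 = 1.2500, f(x_2) = 1.186231, coefficient = 1

I ≈ (0.625000/3) × 2.648974 = 0.551870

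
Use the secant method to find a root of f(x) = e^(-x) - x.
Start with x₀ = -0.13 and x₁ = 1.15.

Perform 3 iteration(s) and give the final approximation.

f(x) = e^(-x) - x
x₀ = -0.13, x₁ = 1.15

Secant formula: x_{n+1} = x_n - f(x_n)(x_n - x_{n-1})/(f(x_n) - f(x_{n-1}))

Iteration 1:
  f(-0.130000) = 1.268828
  f(1.150000) = -0.833363
  x_2 = 1.150000 - (-0.833363)×(1.150000 - (-0.130000))/(-0.833363 - 1.268828)
       = 0.642575
Iteration 2:
  f(1.150000) = -0.833363
  f(0.642575) = -0.116638
  x_3 = 0.642575 - (-0.116638)×(0.642575 - 1.150000)/(-0.116638 - (-0.833363))
       = 0.559997
Iteration 3:
  f(0.642575) = -0.116638
  f(0.559997) = 0.011213
  x_4 = 0.559997 - 0.011213×(0.559997 - 0.642575)/(0.011213 - (-0.116638))
       = 0.567240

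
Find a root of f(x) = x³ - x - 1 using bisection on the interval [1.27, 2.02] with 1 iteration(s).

f(x) = x³ - x - 1
Initial interval: [1.27, 2.02]

Iteration 1:
  c_1 = (1.270000 + 2.020000)/2 = 1.645000
  f(c_1) = f(1.645000) = 1.806411
  f(a) × f(c) < 0, new interval: [1.270000, 1.645000]

After 1 iteration(s), the approximation is c_1 = 1.645000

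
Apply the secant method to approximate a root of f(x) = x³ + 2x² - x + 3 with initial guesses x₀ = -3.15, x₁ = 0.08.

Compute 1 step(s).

f(x) = x³ + 2x² - x + 3
x₀ = -3.15, x₁ = 0.08

Secant formula: x_{n+1} = x_n - f(x_n)(x_n - x_{n-1})/(f(x_n) - f(x_{n-1}))

Iteration 1:
  f(-3.150000) = -5.260875
  f(0.080000) = 2.933312
  x_2 = 0.080000 - 2.933312×(0.080000 - (-3.150000))/(2.933312 - (-5.260875))
       = -1.076258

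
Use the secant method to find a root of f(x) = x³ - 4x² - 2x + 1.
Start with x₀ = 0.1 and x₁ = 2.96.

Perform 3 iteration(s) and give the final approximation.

f(x) = x³ - 4x² - 2x + 1
x₀ = 0.1, x₁ = 2.96

Secant formula: x_{n+1} = x_n - f(x_n)(x_n - x_{n-1})/(f(x_n) - f(x_{n-1}))

Iteration 1:
  f(0.100000) = 0.761000
  f(2.960000) = -14.032064
  x_2 = 2.960000 - (-14.032064)×(2.960000 - 0.100000)/(-14.032064 - 0.761000)
       = 0.247127
Iteration 2:
  f(2.960000) = -14.032064
  f(0.247127) = 0.276551
  x_3 = 0.247127 - 0.276551×(0.247127 - 2.960000)/(0.276551 - (-14.032064))
       = 0.299560
Iteration 3:
  f(0.247127) = 0.276551
  f(0.299560) = 0.068815
  x_4 = 0.299560 - 0.068815×(0.299560 - 0.247127)/(0.068815 - 0.276551)
       = 0.316930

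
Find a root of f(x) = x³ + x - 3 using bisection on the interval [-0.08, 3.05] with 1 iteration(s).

f(x) = x³ + x - 3
Initial interval: [-0.08, 3.05]

Iteration 1:
  c_1 = (-0.080000 + 3.050000)/2 = 1.485000
  f(c_1) = f(1.485000) = 1.759759
  f(a) × f(c) < 0, new interval: [-0.080000, 1.485000]

After 1 iteration(s), the approximation is c_1 = 1.485000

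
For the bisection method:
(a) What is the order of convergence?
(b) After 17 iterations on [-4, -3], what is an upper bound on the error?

(a) Bisection has linear (order 1) convergence; the error is halved each step.

(b) Error bound = (b-a)/2^n = (-3 - (-4))/2^{17}
    = 1/2^{17}

(a) 1 (linear); (b) error ≤ 7.63e-06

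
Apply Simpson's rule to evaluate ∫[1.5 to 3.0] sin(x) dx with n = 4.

f(x) = sin(x)
a = 1.5, b = 3.0, n = 4
h = (b - a)/n = 0.375000

Simpson's rule: (h/3)[f(x₀) + 4f(x₁) + 2f(x₂) + ... + f(xₙ)]

x_0 = 1.5000, f(x_0) = 0.997495, coefficient = 1
x_1 = 1.8750, f(x_1) = 0.954086, coefficient = 4
x_2 = 2.2500, f(x_2) = 0.778073, coefficient = 2
x_3 = 2.6250, f(x_3) = 0.493920, coefficient = 4
x_4 = 3.0000, f(x_4) = 0.141120, coefficient = 1

I ≈ (0.375000/3) × 8.486786 = 1.060848
Exact value: 1.060730
Error: 0.000119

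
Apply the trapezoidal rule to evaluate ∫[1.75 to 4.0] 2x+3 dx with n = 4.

f(x) = 2x+3
a = 1.75, b = 4.0, n = 4
h = (b - a)/n = 0.562500

Trapezoidal rule: (h/2)[f(x₀) + 2f(x₁) + 2f(x₂) + ... + f(xₙ)]

x_0 = 1.7500, f(x_0) = 6.500000, coefficient = 1
x_1 = 2.3125, f(x_1) = 7.625000, coefficient = 2
x_2 = 2.8750, f(x_2) = 8.750000, coefficient = 2
x_3 = 3.4375, f(x_3) = 9.875000, coefficient = 2
x_4 = 4.0000, f(x_4) = 11.000000, coefficient = 1

I ≈ (0.562500/2) × 70.000000 = 19.687500
Exact value: 19.687500
Error: 0.000000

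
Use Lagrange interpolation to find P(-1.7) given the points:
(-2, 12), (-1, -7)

Lagrange interpolation formula:
P(x) = Σ yᵢ × Lᵢ(x)
where Lᵢ(x) = Π_{j≠i} (x - xⱼ)/(xᵢ - xⱼ)

L_0(-1.7) = (-1.7 - (-1))/(-2 - (-1)) = 0.700000
L_1(-1.7) = (-1.7 - (-2))/(-1 - (-2)) = 0.300000

P(-1.7) = 12×L_0(-1.7) + (-7)×L_1(-1.7)
P(-1.7) = 6.300000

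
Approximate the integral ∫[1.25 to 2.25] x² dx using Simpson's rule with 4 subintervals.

f(x) = x²
a = 1.25, b = 2.25, n = 4
h = (b - a)/n = 0.250000

Simpson's rule: (h/3)[f(x₀) + 4f(x₁) + 2f(x₂) + ... + f(xₙ)]

x_0 = 1.2500, f(x_0) = 1.562500, coefficient = 1
x_1 = 1.5000, f(x_1) = 2.250000, coefficient = 4
x_2 = 1.7500, f(x_2) = 3.062500, coefficient = 2
x_3 = 2.0000, f(x_3) = 4.000000, coefficient = 4
x_4 = 2.2500, f(x_4) = 5.062500, coefficient = 1

I ≈ (0.250000/3) × 37.750000 = 3.145833
Exact value: 3.145833
Error: 0.000000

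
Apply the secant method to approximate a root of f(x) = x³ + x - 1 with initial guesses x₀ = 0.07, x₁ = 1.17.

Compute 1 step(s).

f(x) = x³ + x - 1
x₀ = 0.07, x₁ = 1.17

Secant formula: x_{n+1} = x_n - f(x_n)(x_n - x_{n-1})/(f(x_n) - f(x_{n-1}))

Iteration 1:
  f(0.070000) = -0.929657
  f(1.170000) = 1.771613
  x_2 = 1.170000 - 1.771613×(1.170000 - 0.070000)/(1.771613 - (-0.929657))
       = 0.448571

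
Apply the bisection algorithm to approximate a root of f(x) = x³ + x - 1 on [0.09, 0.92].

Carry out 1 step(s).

f(x) = x³ + x - 1
Initial interval: [0.09, 0.92]

Iteration 1:
  c_1 = (0.090000 + 0.920000)/2 = 0.505000
  f(c_1) = f(0.505000) = -0.366212
  f(a) × f(c) ≥ 0, new interval: [0.505000, 0.920000]

After 1 iteration(s), the approximation is c_1 = 0.505000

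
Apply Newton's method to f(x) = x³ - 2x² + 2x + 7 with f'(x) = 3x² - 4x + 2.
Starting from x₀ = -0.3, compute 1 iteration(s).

f(x) = x³ - 2x² + 2x + 7
f'(x) = 3x² - 4x + 2
x₀ = -0.3

Newton-Raphson formula: x_{n+1} = x_n - f(x_n)/f'(x_n)

Iteration 1:
  f(-0.300000) = 6.193000
  f'(-0.300000) = 3.470000
  x_1 = -0.300000 - 6.193000/3.470000 = -2.084726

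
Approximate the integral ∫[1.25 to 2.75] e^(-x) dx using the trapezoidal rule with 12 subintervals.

f(x) = e^(-x)
a = 1.25, b = 2.75, n = 12
h = (b - a)/n = 0.125000

Trapezoidal rule: (h/2)[f(x₀) + 2f(x₁) + 2f(x₂) + ... + f(xₙ)]

x_0 = 1.2500, f(x_0) = 0.286505, coefficient = 1
x_1 = 1.3750, f(x_1) = 0.252840, coefficient = 2
x_2 = 1.5000, f(x_2) = 0.223130, coefficient = 2
x_3 = 1.6250, f(x_3) = 0.196912, coefficient = 2
x_4 = 1.7500, f(x_4) = 0.173774, coefficient = 2
x_5 = 1.8750, f(x_5) = 0.153355, coefficient = 2
x_6 = 2.0000, f(x_6) = 0.135335, coefficient = 2
x_7 = 2.1250, f(x_7) = 0.119433, coefficient = 2
x_8 = 2.2500, f(x_8) = 0.105399, coefficient = 2
x_9 = 2.3750, f(x_9) = 0.093014, coefficient = 2
x_10 = 2.5000, f(x_10) = 0.082085, coefficient = 2
x_11 = 2.6250, f(x_11) = 0.072440, coefficient = 2
x_12 = 2.7500, f(x_12) = 0.063928, coefficient = 1

I ≈ (0.125000/2) × 3.565867 = 0.222867
Exact value: 0.222577
Error: 0.000290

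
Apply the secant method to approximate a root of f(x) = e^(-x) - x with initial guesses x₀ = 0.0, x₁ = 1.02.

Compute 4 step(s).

f(x) = e^(-x) - x
x₀ = 0.0, x₁ = 1.02

Secant formula: x_{n+1} = x_n - f(x_n)(x_n - x_{n-1})/(f(x_n) - f(x_{n-1}))

Iteration 1:
  f(0.000000) = 1.000000
  f(1.020000) = -0.659405
  x_2 = 1.020000 - (-0.659405)×(1.020000 - 0.000000)/(-0.659405 - 1.000000)
       = 0.614678
Iteration 2:
  f(1.020000) = -0.659405
  f(0.614678) = -0.073863
  x_3 = 0.614678 - (-0.073863)×(0.614678 - 1.020000)/(-0.073863 - (-0.659405))
       = 0.563549
Iteration 3:
  f(0.614678) = -0.073863
  f(0.563549) = 0.005637
  x_4 = 0.563549 - 0.005637×(0.563549 - 0.614678)/(0.005637 - (-0.073863))
       = 0.567174
Iteration 4:
  f(0.563549) = 0.005637
  f(0.567174) = -0.000048
  x_5 = 0.567174 - (-0.000048)×(0.567174 - 0.563549)/(-0.000048 - 0.005637)
       = 0.567143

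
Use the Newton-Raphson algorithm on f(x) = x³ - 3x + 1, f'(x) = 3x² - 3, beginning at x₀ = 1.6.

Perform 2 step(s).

f(x) = x³ - 3x + 1
f'(x) = 3x² - 3
x₀ = 1.6

Newton-Raphson formula: x_{n+1} = x_n - f(x_n)/f'(x_n)

Iteration 1:
  f(1.600000) = 0.296000
  f'(1.600000) = 4.680000
  x_1 = 1.600000 - 0.296000/4.680000 = 1.536752
Iteration 2:
  f(1.536752) = 0.018948
  f'(1.536752) = 4.084821
  x_2 = 1.536752 - 0.018948/4.084821 = 1.532113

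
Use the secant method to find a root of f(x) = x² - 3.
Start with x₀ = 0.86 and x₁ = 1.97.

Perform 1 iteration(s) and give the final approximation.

f(x) = x² - 3
x₀ = 0.86, x₁ = 1.97

Secant formula: x_{n+1} = x_n - f(x_n)(x_n - x_{n-1})/(f(x_n) - f(x_{n-1}))

Iteration 1:
  f(0.860000) = -2.260400
  f(1.970000) = 0.880900
  x_2 = 1.970000 - 0.880900×(1.970000 - 0.860000)/(0.880900 - (-2.260400))
       = 1.658728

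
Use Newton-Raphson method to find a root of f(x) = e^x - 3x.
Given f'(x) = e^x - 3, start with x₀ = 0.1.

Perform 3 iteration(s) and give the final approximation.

f(x) = e^x - 3x
f'(x) = e^x - 3
x₀ = 0.1

Newton-Raphson formula: x_{n+1} = x_n - f(x_n)/f'(x_n)

Iteration 1:
  f(0.100000) = 0.805171
  f'(0.100000) = -1.894829
  x_1 = 0.100000 - 0.805171/(-1.894829) = 0.524931
Iteration 2:
  f(0.524931) = 0.115550
  f'(0.524931) = -1.309658
  x_2 = 0.524931 - 0.115550/(-1.309658) = 0.613160
Iteration 3:
  f(0.613160) = 0.006777
  f'(0.613160) = -1.153745
  x_3 = 0.613160 - 0.006777/(-1.153745) = 0.619033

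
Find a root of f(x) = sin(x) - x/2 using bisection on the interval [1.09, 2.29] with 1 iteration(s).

f(x) = sin(x) - x/2
Initial interval: [1.09, 2.29]

Iteration 1:
  c_1 = (1.090000 + 2.290000)/2 = 1.690000
  f(c_1) = f(1.690000) = 0.147904
  f(a) × f(c) ≥ 0, new interval: [1.690000, 2.290000]

After 1 iteration(s), the approximation is c_1 = 1.690000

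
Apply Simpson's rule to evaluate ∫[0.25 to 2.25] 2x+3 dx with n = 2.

f(x) = 2x+3
a = 0.25, b = 2.25, n = 2
h = (b - a)/n = 1.000000

Simpson's rule: (h/3)[f(x₀) + 4f(x₁) + 2f(x₂) + ... + f(xₙ)]

x_0 = 0.2500, f(x_0) = 3.500000, coefficient = 1
x_1 = 1.2500, f(x_1) = 5.500000, coefficient = 4
x_2 = 2.2500, f(x_2) = 7.500000, coefficient = 1

I ≈ (1.000000/3) × 33.000000 = 11.000000
Exact value: 11.000000
Error: 0.000000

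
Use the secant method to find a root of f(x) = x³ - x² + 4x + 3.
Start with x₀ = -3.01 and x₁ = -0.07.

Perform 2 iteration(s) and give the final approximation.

f(x) = x³ - x² + 4x + 3
x₀ = -3.01, x₁ = -0.07

Secant formula: x_{n+1} = x_n - f(x_n)(x_n - x_{n-1})/(f(x_n) - f(x_{n-1}))

Iteration 1:
  f(-3.010000) = -45.371001
  f(-0.070000) = 2.714757
  x_2 = -0.070000 - 2.714757×(-0.070000 - (-3.010000))/(2.714757 - (-45.371001))
       = -0.235982
Iteration 2:
  f(-0.070000) = 2.714757
  f(-0.235982) = 1.987242
  x_3 = -0.235982 - 1.987242×(-0.235982 - (-0.070000))/(1.987242 - 2.714757)
       = -0.689371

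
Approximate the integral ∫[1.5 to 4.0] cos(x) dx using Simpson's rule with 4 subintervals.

f(x) = cos(x)
a = 1.5, b = 4.0, n = 4
h = (b - a)/n = 0.625000

Simpson's rule: (h/3)[f(x₀) + 4f(x₁) + 2f(x₂) + ... + f(xₙ)]

x_0 = 1.5000, f(x_0) = 0.070737, coefficient = 1
x_1 = 2.1250, f(x_1) = -0.526266, coefficient = 4
x_2 = 2.7500, f(x_2) = -0.924302, coefficient = 2
x_3 = 3.3750, f(x_3) = -0.972884, coefficient = 4
x_4 = 4.0000, f(x_4) = -0.653644, coefficient = 1

I ≈ (0.625000/3) × -8.428112 = -1.755857
Exact value: -1.754297
Error: 0.001559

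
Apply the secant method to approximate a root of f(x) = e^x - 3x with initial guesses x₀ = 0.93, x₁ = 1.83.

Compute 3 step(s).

f(x) = e^x - 3x
x₀ = 0.93, x₁ = 1.83

Secant formula: x_{n+1} = x_n - f(x_n)(x_n - x_{n-1})/(f(x_n) - f(x_{n-1}))

Iteration 1:
  f(0.930000) = -0.255491
  f(1.830000) = 0.743887
  x_2 = 1.830000 - 0.743887×(1.830000 - 0.930000)/(0.743887 - (-0.255491))
       = 1.160085
Iteration 2:
  f(1.830000) = 0.743887
  f(1.160085) = -0.290051
  x_3 = 1.160085 - (-0.290051)×(1.160085 - 1.830000)/(-0.290051 - 0.743887)
       = 1.348016
Iteration 3:
  f(1.160085) = -0.290051
  f(1.348016) = -0.194268
  x_4 = 1.348016 - (-0.194268)×(1.348016 - 1.160085)/(-0.194268 - (-0.290051))
       = 1.729181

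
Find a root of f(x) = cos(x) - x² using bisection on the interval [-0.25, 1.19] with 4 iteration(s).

f(x) = cos(x) - x²
Initial interval: [-0.25, 1.19]

Iteration 1:
  c_1 = (-0.250000 + 1.190000)/2 = 0.470000
  f(c_1) = f(0.470000) = 0.670668
  f(a) × f(c) ≥ 0, new interval: [0.470000, 1.190000]
Iteration 2:
  c_2 = (0.470000 + 1.190000)/2 = 0.830000
  f(c_2) = f(0.830000) = -0.014024
  f(a) × f(c) < 0, new interval: [0.470000, 0.830000]
Iteration 3:
  c_3 = (0.470000 + 0.830000)/2 = 0.650000
  f(c_3) = f(0.650000) = 0.373584
  f(a) × f(c) ≥ 0, new interval: [0.650000, 0.830000]
Iteration 4:
  c_4 = (0.650000 + 0.830000)/2 = 0.740000
  f(c_4) = f(0.740000) = 0.190869
  f(a) × f(c) ≥ 0, new interval: [0.740000, 0.830000]

After 4 iteration(s), the approximation is c_4 = 0.740000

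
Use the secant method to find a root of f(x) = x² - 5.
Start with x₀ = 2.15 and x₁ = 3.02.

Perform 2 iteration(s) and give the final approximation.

f(x) = x² - 5
x₀ = 2.15, x₁ = 3.02

Secant formula: x_{n+1} = x_n - f(x_n)(x_n - x_{n-1})/(f(x_n) - f(x_{n-1}))

Iteration 1:
  f(2.150000) = -0.377500
  f(3.020000) = 4.120400
  x_2 = 3.020000 - 4.120400×(3.020000 - 2.150000)/(4.120400 - (-0.377500))
       = 2.223017
Iteration 2:
  f(3.020000) = 4.120400
  f(2.223017) = -0.058194
  x_3 = 2.223017 - (-0.058194)×(2.223017 - 3.020000)/(-0.058194 - 4.120400)
       = 2.234117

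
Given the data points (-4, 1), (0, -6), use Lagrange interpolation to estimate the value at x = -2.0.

Lagrange interpolation formula:
P(x) = Σ yᵢ × Lᵢ(x)
where Lᵢ(x) = Π_{j≠i} (x - xⱼ)/(xᵢ - xⱼ)

L_0(-2.0) = (-2.0 - 0)/(-4 - 0) = 0.500000
L_1(-2.0) = (-2.0 - (-4))/(0 - (-4)) = 0.500000

P(-2.0) = 1×L_0(-2.0) + (-6)×L_1(-2.0)
P(-2.0) = -2.500000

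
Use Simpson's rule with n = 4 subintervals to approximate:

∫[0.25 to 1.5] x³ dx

f(x) = x³
a = 0.25, b = 1.5, n = 4
h = (b - a)/n = 0.312500

Simpson's rule: (h/3)[f(x₀) + 4f(x₁) + 2f(x₂) + ... + f(xₙ)]

x_0 = 0.2500, f(x_0) = 0.015625, coefficient = 1
x_1 = 0.5625, f(x_1) = 0.177979, coefficient = 4
x_2 = 0.8750, f(x_2) = 0.669922, coefficient = 2
x_3 = 1.1875, f(x_3) = 1.674561, coefficient = 4
x_4 = 1.5000, f(x_4) = 3.375000, coefficient = 1

I ≈ (0.312500/3) × 12.140625 = 1.264648
Exact value: 1.264648
Error: 0.000000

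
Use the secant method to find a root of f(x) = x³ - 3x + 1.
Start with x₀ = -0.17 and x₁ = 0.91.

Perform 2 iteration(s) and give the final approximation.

f(x) = x³ - 3x + 1
x₀ = -0.17, x₁ = 0.91

Secant formula: x_{n+1} = x_n - f(x_n)(x_n - x_{n-1})/(f(x_n) - f(x_{n-1}))

Iteration 1:
  f(-0.170000) = 1.505087
  f(0.910000) = -0.976429
  x_2 = 0.910000 - (-0.976429)×(0.910000 - (-0.170000))/(-0.976429 - 1.505087)
       = 0.485041
Iteration 2:
  f(0.910000) = -0.976429
  f(0.485041) = -0.341009
  x_3 = 0.485041 - (-0.341009)×(0.485041 - 0.910000)/(-0.341009 - (-0.976429))
       = 0.256979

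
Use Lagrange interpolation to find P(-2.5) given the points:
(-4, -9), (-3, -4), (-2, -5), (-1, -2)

Lagrange interpolation formula:
P(x) = Σ yᵢ × Lᵢ(x)
where Lᵢ(x) = Π_{j≠i} (x - xⱼ)/(xᵢ - xⱼ)

L_0(-2.5) = (-2.5 - (-3))/(-4 - (-3)) × (-2.5 - (-2))/(-4 - (-2)) × (-2.5 - (-1))/(-4 - (-1)) = -0.062500
L_1(-2.5) = (-2.5 - (-4))/(-3 - (-4)) × (-2.5 - (-2))/(-3 - (-2)) × (-2.5 - (-1))/(-3 - (-1)) = 0.562500
L_2(-2.5) = (-2.5 - (-4))/(-2 - (-4)) × (-2.5 - (-3))/(-2 - (-3)) × (-2.5 - (-1))/(-2 - (-1)) = 0.562500
L_3(-2.5) = (-2.5 - (-4))/(-1 - (-4)) × (-2.5 - (-3))/(-1 - (-3)) × (-2.5 - (-2))/(-1 - (-2)) = -0.062500

P(-2.5) = (-9)×L_0(-2.5) + (-4)×L_1(-2.5) + (-5)×L_2(-2.5) + (-2)×L_3(-2.5)
P(-2.5) = -4.375000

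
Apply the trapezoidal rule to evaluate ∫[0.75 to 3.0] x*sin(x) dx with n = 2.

f(x) = x*sin(x)
a = 0.75, b = 3.0, n = 2
h = (b - a)/n = 1.125000

Trapezoidal rule: (h/2)[f(x₀) + 2f(x₁) + 2f(x₂) + ... + f(xₙ)]

x_0 = 0.7500, f(x_0) = 0.511229, coefficient = 1
x_1 = 1.8750, f(x_1) = 1.788911, coefficient = 2
x_2 = 3.0000, f(x_2) = 0.423360, coefficient = 1

I ≈ (1.125000/2) × 4.512411 = 2.538231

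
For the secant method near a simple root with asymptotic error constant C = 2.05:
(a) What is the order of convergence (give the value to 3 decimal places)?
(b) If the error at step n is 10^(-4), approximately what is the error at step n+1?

(a) Secant method has superlinear convergence with order φ = (1+√5)/2 ≈ 1.618.
    This means |e_{n+1}| ≈ C|e_n|^1.618.

(b) With |e_n| = 10^(-4) and C = 2.05:
    |e_{n+1}| ≈ 2.05 × (10^(-4))^1.618 = 2.05 × 10^(-6.47)

(a) ≈ 1.618 (golden ratio); (b) |e_{n+1}| ≈ 6.912e-07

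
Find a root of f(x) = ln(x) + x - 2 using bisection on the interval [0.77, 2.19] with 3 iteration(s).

f(x) = ln(x) + x - 2
Initial interval: [0.77, 2.19]

Iteration 1:
  c_1 = (0.770000 + 2.190000)/2 = 1.480000
  f(c_1) = f(1.480000) = -0.127958
  f(a) × f(c) ≥ 0, new interval: [1.480000, 2.190000]
Iteration 2:
  c_2 = (1.480000 + 2.190000)/2 = 1.835000
  f(c_2) = f(1.835000) = 0.442044
  f(a) × f(c) < 0, new interval: [1.480000, 1.835000]
Iteration 3:
  c_3 = (1.480000 + 1.835000)/2 = 1.657500
  f(c_3) = f(1.657500) = 0.162810
  f(a) × f(c) < 0, new interval: [1.480000, 1.657500]

After 3 iteration(s), the approximation is c_3 = 1.657500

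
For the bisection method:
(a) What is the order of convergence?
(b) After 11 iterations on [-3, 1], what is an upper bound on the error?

(a) Bisection has linear (order 1) convergence; the error is halved each step.

(b) Error bound = (b-a)/2^n = (1 - (-3))/2^{11}
    = 4/2^{11}

(a) 1 (linear); (b) error ≤ 1.95e-03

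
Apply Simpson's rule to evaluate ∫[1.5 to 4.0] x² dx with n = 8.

f(x) = x²
a = 1.5, b = 4.0, n = 8
h = (b - a)/n = 0.312500

Simpson's rule: (h/3)[f(x₀) + 4f(x₁) + 2f(x₂) + ... + f(xₙ)]

x_0 = 1.5000, f(x_0) = 2.250000, coefficient = 1
x_1 = 1.8125, f(x_1) = 3.285156, coefficient = 4
x_2 = 2.1250, f(x_2) = 4.515625, coefficient = 2
x_3 = 2.4375, f(x_3) = 5.941406, coefficient = 4
x_4 = 2.7500, f(x_4) = 7.562500, coefficient = 2
x_5 = 3.0625, f(x_5) = 9.378906, coefficient = 4
x_6 = 3.3750, f(x_6) = 11.390625, coefficient = 2
x_7 = 3.6875, f(x_7) = 13.597656, coefficient = 4
x_8 = 4.0000, f(x_8) = 16.000000, coefficient = 1

I ≈ (0.312500/3) × 194.000000 = 20.208333
Exact value: 20.208333
Error: 0.000000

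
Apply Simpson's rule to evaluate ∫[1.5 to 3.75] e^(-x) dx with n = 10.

f(x) = e^(-x)
a = 1.5, b = 3.75, n = 10
h = (b - a)/n = 0.225000

Simpson's rule: (h/3)[f(x₀) + 4f(x₁) + 2f(x₂) + ... + f(xₙ)]

x_0 = 1.5000, f(x_0) = 0.223130, coefficient = 1
x_1 = 1.7250, f(x_1) = 0.178173, coefficient = 4
x_2 = 1.9500, f(x_2) = 0.142274, coefficient = 2
x_3 = 2.1750, f(x_3) = 0.113608, coefficient = 4
x_4 = 2.4000, f(x_4) = 0.090718, coefficient = 2
x_5 = 2.6250, f(x_5) = 0.072440, coefficient = 4
x_6 = 2.8500, f(x_6) = 0.057844, coefficient = 2
x_7 = 3.0750, f(x_7) = 0.046190, coefficient = 4
x_8 = 3.3000, f(x_8) = 0.036883, coefficient = 2
x_9 = 3.5250, f(x_9) = 0.029452, coefficient = 4
x_10 = 3.7500, f(x_10) = 0.023518, coefficient = 1

I ≈ (0.225000/3) × 2.661537 = 0.199615
Exact value: 0.199612
Error: 0.000003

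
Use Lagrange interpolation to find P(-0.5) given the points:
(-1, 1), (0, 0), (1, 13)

Lagrange interpolation formula:
P(x) = Σ yᵢ × Lᵢ(x)
where Lᵢ(x) = Π_{j≠i} (x - xⱼ)/(xᵢ - xⱼ)

L_0(-0.5) = (-0.5 - 0)/(-1 - 0) × (-0.5 - 1)/(-1 - 1) = 0.375000
L_1(-0.5) = (-0.5 - (-1))/(0 - (-1)) × (-0.5 - 1)/(0 - 1) = 0.750000
L_2(-0.5) = (-0.5 - (-1))/(1 - (-1)) × (-0.5 - 0)/(1 - 0) = -0.125000

P(-0.5) = 1×L_0(-0.5) + 0×L_1(-0.5) + 13×L_2(-0.5)
P(-0.5) = -1.250000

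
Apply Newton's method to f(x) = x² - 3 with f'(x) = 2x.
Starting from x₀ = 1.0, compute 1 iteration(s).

f(x) = x² - 3
f'(x) = 2x
x₀ = 1.0

Newton-Raphson formula: x_{n+1} = x_n - f(x_n)/f'(x_n)

Iteration 1:
  f(1.000000) = -2.000000
  f'(1.000000) = 2.000000
  x_1 = 1.000000 - (-2.000000)/2.000000 = 2.000000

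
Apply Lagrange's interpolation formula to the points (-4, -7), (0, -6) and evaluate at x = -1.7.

Lagrange interpolation formula:
P(x) = Σ yᵢ × Lᵢ(x)
where Lᵢ(x) = Π_{j≠i} (x - xⱼ)/(xᵢ - xⱼ)

L_0(-1.7) = (-1.7 - 0)/(-4 - 0) = 0.425000
L_1(-1.7) = (-1.7 - (-4))/(0 - (-4)) = 0.575000

P(-1.7) = (-7)×L_0(-1.7) + (-6)×L_1(-1.7)
P(-1.7) = -6.425000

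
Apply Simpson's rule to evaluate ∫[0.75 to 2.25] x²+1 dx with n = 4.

f(x) = x²+1
a = 0.75, b = 2.25, n = 4
h = (b - a)/n = 0.375000

Simpson's rule: (h/3)[f(x₀) + 4f(x₁) + 2f(x₂) + ... + f(xₙ)]

x_0 = 0.7500, f(x_0) = 1.562500, coefficient = 1
x_1 = 1.1250, f(x_1) = 2.265625, coefficient = 4
x_2 = 1.5000, f(x_2) = 3.250000, coefficient = 2
x_3 = 1.8750, f(x_3) = 4.515625, coefficient = 4
x_4 = 2.2500, f(x_4) = 6.062500, coefficient = 1

I ≈ (0.375000/3) × 41.250000 = 5.156250
Exact value: 5.156250
Error: 0.000000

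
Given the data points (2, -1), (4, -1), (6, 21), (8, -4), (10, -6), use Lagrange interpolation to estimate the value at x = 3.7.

Lagrange interpolation formula:
P(x) = Σ yᵢ × Lᵢ(x)
where Lᵢ(x) = Π_{j≠i} (x - xⱼ)/(xᵢ - xⱼ)

L_0(3.7) = (3.7 - 4)/(2 - 4) × (3.7 - 6)/(2 - 6) × (3.7 - 8)/(2 - 8) × (3.7 - 10)/(2 - 10) = 0.048677
L_1(3.7) = (3.7 - 2)/(4 - 2) × (3.7 - 6)/(4 - 6) × (3.7 - 8)/(4 - 8) × (3.7 - 10)/(4 - 10) = 1.103353
L_2(3.7) = (3.7 - 2)/(6 - 2) × (3.7 - 4)/(6 - 4) × (3.7 - 8)/(6 - 8) × (3.7 - 10)/(6 - 10) = -0.215873
L_3(3.7) = (3.7 - 2)/(8 - 2) × (3.7 - 4)/(8 - 4) × (3.7 - 6)/(8 - 6) × (3.7 - 10)/(8 - 10) = 0.076978
L_4(3.7) = (3.7 - 2)/(10 - 2) × (3.7 - 4)/(10 - 4) × (3.7 - 6)/(10 - 6) × (3.7 - 8)/(10 - 8) = -0.013135

P(3.7) = (-1)×L_0(3.7) + (-1)×L_1(3.7) + 21×L_2(3.7) + (-4)×L_3(3.7) + (-6)×L_4(3.7)
P(3.7) = -5.914474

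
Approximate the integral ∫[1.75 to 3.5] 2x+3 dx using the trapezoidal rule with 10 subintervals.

f(x) = 2x+3
a = 1.75, b = 3.5, n = 10
h = (b - a)/n = 0.175000

Trapezoidal rule: (h/2)[f(x₀) + 2f(x₁) + 2f(x₂) + ... + f(xₙ)]

x_0 = 1.7500, f(x_0) = 6.500000, coefficient = 1
x_1 = 1.9250, f(x_1) = 6.850000, coefficient = 2
x_2 = 2.1000, f(x_2) = 7.200000, coefficient = 2
x_3 = 2.2750, f(x_3) = 7.550000, coefficient = 2
x_4 = 2.4500, f(x_4) = 7.900000, coefficient = 2
x_5 = 2.6250, f(x_5) = 8.250000, coefficient = 2
x_6 = 2.8000, f(x_6) = 8.600000, coefficient = 2
x_7 = 2.9750, f(x_7) = 8.950000, coefficient = 2
x_8 = 3.1500, f(x_8) = 9.300000, coefficient = 2
x_9 = 3.3250, f(x_9) = 9.650000, coefficient = 2
x_10 = 3.5000, f(x_10) = 10.000000, coefficient = 1

I ≈ (0.175000/2) × 165.000000 = 14.437500
Exact value: 14.437500
Error: 0.000000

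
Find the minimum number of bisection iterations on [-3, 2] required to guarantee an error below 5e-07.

We need (b-a)/2^n ≤ 5e-07
(2 - (-3))/2^n ≤ 5e-07
5/2^n ≤ 5e-07
2^n ≥ 10000000
n ≥ log₂(10000000) = 23.25
n ≥ 24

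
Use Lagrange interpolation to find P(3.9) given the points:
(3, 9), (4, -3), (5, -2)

Lagrange interpolation formula:
P(x) = Σ yᵢ × Lᵢ(x)
where Lᵢ(x) = Π_{j≠i} (x - xⱼ)/(xᵢ - xⱼ)

L_0(3.9) = (3.9 - 4)/(3 - 4) × (3.9 - 5)/(3 - 5) = 0.055000
L_1(3.9) = (3.9 - 3)/(4 - 3) × (3.9 - 5)/(4 - 5) = 0.990000
L_2(3.9) = (3.9 - 3)/(5 - 3) × (3.9 - 4)/(5 - 4) = -0.045000

P(3.9) = 9×L_0(3.9) + (-3)×L_1(3.9) + (-2)×L_2(3.9)
P(3.9) = -2.385000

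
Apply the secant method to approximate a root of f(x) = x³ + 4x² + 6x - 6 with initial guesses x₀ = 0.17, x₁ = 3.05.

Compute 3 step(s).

f(x) = x³ + 4x² + 6x - 6
x₀ = 0.17, x₁ = 3.05

Secant formula: x_{n+1} = x_n - f(x_n)(x_n - x_{n-1})/(f(x_n) - f(x_{n-1}))

Iteration 1:
  f(0.170000) = -4.859487
  f(3.050000) = 77.882625
  x_2 = 3.050000 - 77.882625×(3.050000 - 0.170000)/(77.882625 - (-4.859487))
       = 0.339144
Iteration 2:
  f(3.050000) = 77.882625
  f(0.339144) = -3.466055
  x_3 = 0.339144 - (-3.466055)×(0.339144 - 3.050000)/(-3.466055 - 77.882625)
       = 0.454646
Iteration 3:
  f(0.339144) = -3.466055
  f(0.454646) = -2.351331
  x_4 = 0.454646 - (-2.351331)×(0.454646 - 0.339144)/(-2.351331 - (-3.466055))
       = 0.698281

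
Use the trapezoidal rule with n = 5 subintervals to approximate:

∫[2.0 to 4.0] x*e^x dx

f(x) = x*e^x
a = 2.0, b = 4.0, n = 5
h = (b - a)/n = 0.400000

Trapezoidal rule: (h/2)[f(x₀) + 2f(x₁) + 2f(x₂) + ... + f(xₙ)]

x_0 = 2.0000, f(x_0) = 14.778112, coefficient = 1
x_1 = 2.4000, f(x_1) = 26.455623, coefficient = 2
x_2 = 2.8000, f(x_2) = 46.045011, coefficient = 2
x_3 = 3.2000, f(x_3) = 78.504097, coefficient = 2
x_4 = 3.6000, f(x_4) = 131.753644, coefficient = 2
x_5 = 4.0000, f(x_5) = 218.392600, coefficient = 1

I ≈ (0.400000/2) × 798.687462 = 159.737492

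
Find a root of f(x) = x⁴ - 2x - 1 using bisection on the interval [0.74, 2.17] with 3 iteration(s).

f(x) = x⁴ - 2x - 1
Initial interval: [0.74, 2.17]

Iteration 1:
  c_1 = (0.740000 + 2.170000)/2 = 1.455000
  f(c_1) = f(1.455000) = 0.571795
  f(a) × f(c) < 0, new interval: [0.740000, 1.455000]
Iteration 2:
  c_2 = (0.740000 + 1.455000)/2 = 1.097500
  f(c_2) = f(1.097500) = -1.744165
  f(a) × f(c) ≥ 0, new interval: [1.097500, 1.455000]
Iteration 3:
  c_3 = (1.097500 + 1.455000)/2 = 1.276250
  f(c_3) = f(1.276250) = -0.899465
  f(a) × f(c) ≥ 0, new interval: [1.276250, 1.455000]

After 3 iteration(s), the approximation is c_3 = 1.276250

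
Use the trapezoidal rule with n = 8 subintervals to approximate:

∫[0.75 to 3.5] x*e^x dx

f(x) = x*e^x
a = 0.75, b = 3.5, n = 8
h = (b - a)/n = 0.343750

Trapezoidal rule: (h/2)[f(x₀) + 2f(x₁) + 2f(x₂) + ... + f(xₙ)]

x_0 = 0.7500, f(x_0) = 1.587750, coefficient = 1
x_1 = 1.0938, f(x_1) = 3.265334, coefficient = 2
x_2 = 1.4375, f(x_2) = 6.052101, coefficient = 2
x_3 = 1.7812, f(x_3) = 10.575768, coefficient = 2
x_4 = 2.1250, f(x_4) = 17.792407, coefficient = 2
x_5 = 2.4688, f(x_5) = 29.150205, coefficient = 2
x_6 = 2.8125, f(x_6) = 46.832330, coefficient = 2
x_7 = 3.1562, f(x_7) = 74.116236, coefficient = 2
x_8 = 3.5000, f(x_8) = 115.904082, coefficient = 1

I ≈ (0.343750/2) × 493.060594 = 84.744790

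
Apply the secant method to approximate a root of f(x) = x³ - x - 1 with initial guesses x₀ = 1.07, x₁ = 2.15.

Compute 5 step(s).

f(x) = x³ - x - 1
x₀ = 1.07, x₁ = 2.15

Secant formula: x_{n+1} = x_n - f(x_n)(x_n - x_{n-1})/(f(x_n) - f(x_{n-1}))

Iteration 1:
  f(1.070000) = -0.844957
  f(2.150000) = 6.788375
  x_2 = 2.150000 - 6.788375×(2.150000 - 1.070000)/(6.788375 - (-0.844957))
       = 1.189549
Iteration 2:
  f(2.150000) = 6.788375
  f(1.189549) = -0.506307
  x_3 = 1.189549 - (-0.506307)×(1.189549 - 2.150000)/(-0.506307 - 6.788375)
       = 1.256211
Iteration 3:
  f(1.189549) = -0.506307
  f(1.256211) = -0.273826
  x_4 = 1.256211 - (-0.273826)×(1.256211 - 1.189549)/(-0.273826 - (-0.506307))
       = 1.334730
Iteration 4:
  f(1.256211) = -0.273826
  f(1.334730) = 0.043095
  x_5 = 1.334730 - 0.043095×(1.334730 - 1.256211)/(0.043095 - (-0.273826))
       = 1.324053
Iteration 5:
  f(1.334730) = 0.043095
  f(1.324053) = -0.002836
  x_6 = 1.324053 - (-0.002836)×(1.324053 - 1.334730)/(-0.002836 - 0.043095)
       = 1.324712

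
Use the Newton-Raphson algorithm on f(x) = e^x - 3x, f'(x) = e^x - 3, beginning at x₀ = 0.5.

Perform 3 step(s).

f(x) = e^x - 3x
f'(x) = e^x - 3
x₀ = 0.5

Newton-Raphson formula: x_{n+1} = x_n - f(x_n)/f'(x_n)

Iteration 1:
  f(0.500000) = 0.148721
  f'(0.500000) = -1.351279
  x_1 = 0.500000 - 0.148721/(-1.351279) = 0.610060
Iteration 2:
  f(0.610060) = 0.010362
  f'(0.610060) = -1.159459
  x_2 = 0.610060 - 0.010362/(-1.159459) = 0.618997
Iteration 3:
  f(0.618997) = 0.000074
  f'(0.618997) = -1.142936
  x_3 = 0.618997 - 0.000074/(-1.142936) = 0.619061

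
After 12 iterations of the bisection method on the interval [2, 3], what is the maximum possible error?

Bisection error bound: |error| ≤ (b-a)/2^n
|error| ≤ (3 - 2)/2^12 = 1/2^12
|error| ≤ 0.0002441406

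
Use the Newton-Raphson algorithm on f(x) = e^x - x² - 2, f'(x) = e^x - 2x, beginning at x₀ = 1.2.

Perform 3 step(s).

f(x) = e^x - x² - 2
f'(x) = e^x - 2x
x₀ = 1.2

Newton-Raphson formula: x_{n+1} = x_n - f(x_n)/f'(x_n)

Iteration 1:
  f(1.200000) = -0.119883
  f'(1.200000) = 0.920117
  x_1 = 1.200000 - (-0.119883)/0.920117 = 1.330291
Iteration 2:
  f(1.330291) = 0.012470
  f'(1.330291) = 1.121562
  x_2 = 1.330291 - 0.012470/1.121562 = 1.319173
Iteration 3:
  f(1.319173) = 0.000109
  f'(1.319173) = 1.101981
  x_3 = 1.319173 - 0.000109/1.101981 = 1.319074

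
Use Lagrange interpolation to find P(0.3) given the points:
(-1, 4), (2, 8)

Lagrange interpolation formula:
P(x) = Σ yᵢ × Lᵢ(x)
where Lᵢ(x) = Π_{j≠i} (x - xⱼ)/(xᵢ - xⱼ)

L_0(0.3) = (0.3 - 2)/(-1 - 2) = 0.566667
L_1(0.3) = (0.3 - (-1))/(2 - (-1)) = 0.433333

P(0.3) = 4×L_0(0.3) + 8×L_1(0.3)
P(0.3) = 5.733333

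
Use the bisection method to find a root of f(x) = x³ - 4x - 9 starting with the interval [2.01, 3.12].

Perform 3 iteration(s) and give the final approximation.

f(x) = x³ - 4x - 9
Initial interval: [2.01, 3.12]

Iteration 1:
  c_1 = (2.010000 + 3.120000)/2 = 2.565000
  f(c_1) = f(2.565000) = -2.384288
  f(a) × f(c) ≥ 0, new interval: [2.565000, 3.120000]
Iteration 2:
  c_2 = (2.565000 + 3.120000)/2 = 2.842500
  f(c_2) = f(2.842500) = 2.596849
  f(a) × f(c) < 0, new interval: [2.565000, 2.842500]
Iteration 3:
  c_3 = (2.565000 + 2.842500)/2 = 2.703750
  f(c_3) = f(2.703750) = -0.049874
  f(a) × f(c) ≥ 0, new interval: [2.703750, 2.842500]

After 3 iteration(s), the approximation is c_3 = 2.703750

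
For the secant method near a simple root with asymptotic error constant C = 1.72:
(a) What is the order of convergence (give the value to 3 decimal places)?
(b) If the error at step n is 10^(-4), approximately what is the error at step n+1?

(a) Secant method has superlinear convergence with order φ = (1+√5)/2 ≈ 1.618.
    This means |e_{n+1}| ≈ C|e_n|^1.618.

(b) With |e_n| = 10^(-4) and C = 1.72:
    |e_{n+1}| ≈ 1.72 × (10^(-4))^1.618 = 1.72 × 10^(-6.47)

(a) ≈ 1.618 (golden ratio); (b) |e_{n+1}| ≈ 5.800e-07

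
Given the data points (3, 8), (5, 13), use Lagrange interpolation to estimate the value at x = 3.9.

Lagrange interpolation formula:
P(x) = Σ yᵢ × Lᵢ(x)
where Lᵢ(x) = Π_{j≠i} (x - xⱼ)/(xᵢ - xⱼ)

L_0(3.9) = (3.9 - 5)/(3 - 5) = 0.550000
L_1(3.9) = (3.9 - 3)/(5 - 3) = 0.450000

P(3.9) = 8×L_0(3.9) + 13×L_1(3.9)
P(3.9) = 10.250000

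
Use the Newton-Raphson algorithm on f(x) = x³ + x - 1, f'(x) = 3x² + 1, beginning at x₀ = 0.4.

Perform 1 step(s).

f(x) = x³ + x - 1
f'(x) = 3x² + 1
x₀ = 0.4

Newton-Raphson formula: x_{n+1} = x_n - f(x_n)/f'(x_n)

Iteration 1:
  f(0.400000) = -0.536000
  f'(0.400000) = 1.480000
  x_1 = 0.400000 - (-0.536000)/1.480000 = 0.762162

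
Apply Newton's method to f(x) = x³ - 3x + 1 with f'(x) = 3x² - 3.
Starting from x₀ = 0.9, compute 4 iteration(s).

f(x) = x³ - 3x + 1
f'(x) = 3x² - 3
x₀ = 0.9

Newton-Raphson formula: x_{n+1} = x_n - f(x_n)/f'(x_n)

Iteration 1:
  f(0.900000) = -0.971000
  f'(0.900000) = -0.570000
  x_1 = 0.900000 - (-0.971000)/(-0.570000) = -0.803509
Iteration 2:
  f(-0.803509) = 2.891760
  f'(-0.803509) = -1.063121
  x_2 = -0.803509 - 2.891760/(-1.063121) = 1.916558
Iteration 3:
  f(1.916558) = 2.290216
  f'(1.916558) = 8.019582
  x_3 = 1.916558 - 2.290216/8.019582 = 1.630980
Iteration 4:
  f(1.630980) = 0.445623
  f'(1.630980) = 4.980287
  x_4 = 1.630980 - 0.445623/4.980287 = 1.541503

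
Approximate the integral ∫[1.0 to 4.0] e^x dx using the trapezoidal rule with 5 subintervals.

f(x) = e^x
a = 1.0, b = 4.0, n = 5
h = (b - a)/n = 0.600000

Trapezoidal rule: (h/2)[f(x₀) + 2f(x₁) + 2f(x₂) + ... + f(xₙ)]

x_0 = 1.0000, f(x_0) = 2.718282, coefficient = 1
x_1 = 1.6000, f(x_1) = 4.953032, coefficient = 2
x_2 = 2.2000, f(x_2) = 9.025013, coefficient = 2
x_3 = 2.8000, f(x_3) = 16.444647, coefficient = 2
x_4 = 3.4000, f(x_4) = 29.964100, coefficient = 2
x_5 = 4.0000, f(x_5) = 54.598150, coefficient = 1

I ≈ (0.600000/2) × 178.090017 = 53.427005
Exact value: 51.879868
Error: 1.547137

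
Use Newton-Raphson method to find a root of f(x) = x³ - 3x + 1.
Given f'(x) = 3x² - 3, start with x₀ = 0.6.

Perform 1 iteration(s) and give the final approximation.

f(x) = x³ - 3x + 1
f'(x) = 3x² - 3
x₀ = 0.6

Newton-Raphson formula: x_{n+1} = x_n - f(x_n)/f'(x_n)

Iteration 1:
  f(0.600000) = -0.584000
  f'(0.600000) = -1.920000
  x_1 = 0.600000 - (-0.584000)/(-1.920000) = 0.295833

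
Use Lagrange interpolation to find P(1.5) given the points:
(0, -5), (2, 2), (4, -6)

Lagrange interpolation formula:
P(x) = Σ yᵢ × Lᵢ(x)
where Lᵢ(x) = Π_{j≠i} (x - xⱼ)/(xᵢ - xⱼ)

L_0(1.5) = (1.5 - 2)/(0 - 2) × (1.5 - 4)/(0 - 4) = 0.156250
L_1(1.5) = (1.5 - 0)/(2 - 0) × (1.5 - 4)/(2 - 4) = 0.937500
L_2(1.5) = (1.5 - 0)/(4 - 0) × (1.5 - 2)/(4 - 2) = -0.093750

P(1.5) = (-5)×L_0(1.5) + 2×L_1(1.5) + (-6)×L_2(1.5)
P(1.5) = 1.656250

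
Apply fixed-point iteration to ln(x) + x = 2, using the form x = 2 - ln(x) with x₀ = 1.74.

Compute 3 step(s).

Equation: ln(x) + x = 2
Fixed-point form: x = 2 - ln(x)
x₀ = 1.74

x_1 = g(1.740000) = 1.446115
x_2 = g(1.446115) = 1.631119
x_3 = g(1.631119) = 1.510733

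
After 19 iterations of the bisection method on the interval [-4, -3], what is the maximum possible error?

Bisection error bound: |error| ≤ (b-a)/2^n
|error| ≤ (-3 - (-4))/2^19 = 1/2^19
|error| ≤ 0.0000019073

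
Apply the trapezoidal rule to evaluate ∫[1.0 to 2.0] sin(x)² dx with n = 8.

f(x) = sin(x)²
a = 1.0, b = 2.0, n = 8
h = (b - a)/n = 0.125000

Trapezoidal rule: (h/2)[f(x₀) + 2f(x₁) + 2f(x₂) + ... + f(xₙ)]

x_0 = 1.0000, f(x_0) = 0.708073, coefficient = 1
x_1 = 1.1250, f(x_1) = 0.814087, coefficient = 2
x_2 = 1.2500, f(x_2) = 0.900572, coefficient = 2
x_3 = 1.3750, f(x_3) = 0.962151, coefficient = 2
x_4 = 1.5000, f(x_4) = 0.994996, coefficient = 2
x_5 = 1.6250, f(x_5) = 0.997065, coefficient = 2
x_6 = 1.7500, f(x_6) = 0.968228, coefficient = 2
x_7 = 1.8750, f(x_7) = 0.910280, coefficient = 2
x_8 = 2.0000, f(x_8) = 0.826822, coefficient = 1

I ≈ (0.125000/2) × 14.629653 = 0.914353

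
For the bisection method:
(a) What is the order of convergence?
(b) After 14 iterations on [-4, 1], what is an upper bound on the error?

(a) Bisection has linear (order 1) convergence; the error is halved each step.

(b) Error bound = (b-a)/2^n = (1 - (-4))/2^{14}
    = 5/2^{14}

(a) 1 (linear); (b) error ≤ 3.05e-04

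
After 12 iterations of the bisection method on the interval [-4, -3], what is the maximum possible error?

Bisection error bound: |error| ≤ (b-a)/2^n
|error| ≤ (-3 - (-4))/2^12 = 1/2^12
|error| ≤ 0.0002441406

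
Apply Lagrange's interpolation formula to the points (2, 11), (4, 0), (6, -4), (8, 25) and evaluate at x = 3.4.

Lagrange interpolation formula:
P(x) = Σ yᵢ × Lᵢ(x)
where Lᵢ(x) = Π_{j≠i} (x - xⱼ)/(xᵢ - xⱼ)

L_0(3.4) = (3.4 - 4)/(2 - 4) × (3.4 - 6)/(2 - 6) × (3.4 - 8)/(2 - 8) = 0.149500
L_1(3.4) = (3.4 - 2)/(4 - 2) × (3.4 - 6)/(4 - 6) × (3.4 - 8)/(4 - 8) = 1.046500
L_2(3.4) = (3.4 - 2)/(6 - 2) × (3.4 - 4)/(6 - 4) × (3.4 - 8)/(6 - 8) = -0.241500
L_3(3.4) = (3.4 - 2)/(8 - 2) × (3.4 - 4)/(8 - 4) × (3.4 - 6)/(8 - 6) = 0.045500

P(3.4) = 11×L_0(3.4) + 0×L_1(3.4) + (-4)×L_2(3.4) + 25×L_3(3.4)
P(3.4) = 3.748000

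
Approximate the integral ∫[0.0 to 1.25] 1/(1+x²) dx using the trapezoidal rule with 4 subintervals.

f(x) = 1/(1+x²)
a = 0.0, b = 1.25, n = 4
h = (b - a)/n = 0.312500

Trapezoidal rule: (h/2)[f(x₀) + 2f(x₁) + 2f(x₂) + ... + f(xₙ)]

x_0 = 0.0000, f(x_0) = 1.000000, coefficient = 1
x_1 = 0.3125, f(x_1) = 0.911032, coefficient = 2
x_2 = 0.6250, f(x_2) = 0.719101, coefficient = 2
x_3 = 0.9375, f(x_3) = 0.532225, coefficient = 2
x_4 = 1.2500, f(x_4) = 0.390244, coefficient = 1

I ≈ (0.312500/2) × 5.714959 = 0.892962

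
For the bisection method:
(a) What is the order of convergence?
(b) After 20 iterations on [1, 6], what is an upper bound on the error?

(a) Bisection has linear (order 1) convergence; the error is halved each step.

(b) Error bound = (b-a)/2^n = (6 - 1)/2^{20}
    = 5/2^{20}

(a) 1 (linear); (b) error ≤ 4.77e-06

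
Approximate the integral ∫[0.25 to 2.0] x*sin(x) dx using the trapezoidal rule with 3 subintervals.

f(x) = x*sin(x)
a = 0.25, b = 2.0, n = 3
h = (b - a)/n = 0.583333

Trapezoidal rule: (h/2)[f(x₀) + 2f(x₁) + 2f(x₂) + ... + f(xₙ)]

x_0 = 0.2500, f(x_0) = 0.061851, coefficient = 1
x_1 = 0.8333, f(x_1) = 0.616814, coefficient = 2
x_2 = 1.4167, f(x_2) = 1.399873, coefficient = 2
x_3 = 2.0000, f(x_3) = 1.818595, coefficient = 1

I ≈ (0.583333/2) × 5.913820 = 1.724864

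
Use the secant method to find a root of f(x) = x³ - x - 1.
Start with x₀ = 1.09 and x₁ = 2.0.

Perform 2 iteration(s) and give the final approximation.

f(x) = x³ - x - 1
x₀ = 1.09, x₁ = 2.0

Secant formula: x_{n+1} = x_n - f(x_n)(x_n - x_{n-1})/(f(x_n) - f(x_{n-1}))

Iteration 1:
  f(1.090000) = -0.794971
  f(2.000000) = 5.000000
  x_2 = 2.000000 - 5.000000×(2.000000 - 1.090000)/(5.000000 - (-0.794971))
       = 1.214836
Iteration 2:
  f(2.000000) = 5.000000
  f(1.214836) = -0.421947
  x_3 = 1.214836 - (-0.421947)×(1.214836 - 2.000000)/(-0.421947 - 5.000000)
       = 1.275940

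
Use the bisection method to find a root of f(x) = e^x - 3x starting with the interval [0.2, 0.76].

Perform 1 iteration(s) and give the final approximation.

f(x) = e^x - 3x
Initial interval: [0.2, 0.76]

Iteration 1:
  c_1 = (0.200000 + 0.760000)/2 = 0.480000
  f(c_1) = f(0.480000) = 0.176074
  f(a) × f(c) ≥ 0, new interval: [0.480000, 0.760000]

After 1 iteration(s), the approximation is c_1 = 0.480000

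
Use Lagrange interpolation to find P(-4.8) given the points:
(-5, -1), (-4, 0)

Lagrange interpolation formula:
P(x) = Σ yᵢ × Lᵢ(x)
where Lᵢ(x) = Π_{j≠i} (x - xⱼ)/(xᵢ - xⱼ)

L_0(-4.8) = (-4.8 - (-4))/(-5 - (-4)) = 0.800000
L_1(-4.8) = (-4.8 - (-5))/(-4 - (-5)) = 0.200000

P(-4.8) = (-1)×L_0(-4.8) + 0×L_1(-4.8)
P(-4.8) = -0.800000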